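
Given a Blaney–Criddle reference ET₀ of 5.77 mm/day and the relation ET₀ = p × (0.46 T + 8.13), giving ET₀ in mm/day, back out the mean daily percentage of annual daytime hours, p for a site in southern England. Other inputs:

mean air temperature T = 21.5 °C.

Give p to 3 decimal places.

p = ET₀ / (0.46 T + 8.13) = 5.77 / (0.46 × 21.5 + 8.13) = 5.77 / 18.020 = 0.3202

0.320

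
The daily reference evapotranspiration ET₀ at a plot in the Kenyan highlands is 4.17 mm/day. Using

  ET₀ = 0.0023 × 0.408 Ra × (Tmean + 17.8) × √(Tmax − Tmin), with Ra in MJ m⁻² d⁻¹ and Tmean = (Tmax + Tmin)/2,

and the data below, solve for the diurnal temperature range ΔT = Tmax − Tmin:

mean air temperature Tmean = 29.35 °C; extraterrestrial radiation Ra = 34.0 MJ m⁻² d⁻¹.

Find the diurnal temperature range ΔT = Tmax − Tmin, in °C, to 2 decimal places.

√ΔT = ET₀ / [0.0023 × 0.408 × Ra × (Tmean+17.8)] = 4.17 / (0.0023 × 13.8720 × 47.15) = 2.7720
ΔT = 2.7720² = 7.684 °C

7.68 °C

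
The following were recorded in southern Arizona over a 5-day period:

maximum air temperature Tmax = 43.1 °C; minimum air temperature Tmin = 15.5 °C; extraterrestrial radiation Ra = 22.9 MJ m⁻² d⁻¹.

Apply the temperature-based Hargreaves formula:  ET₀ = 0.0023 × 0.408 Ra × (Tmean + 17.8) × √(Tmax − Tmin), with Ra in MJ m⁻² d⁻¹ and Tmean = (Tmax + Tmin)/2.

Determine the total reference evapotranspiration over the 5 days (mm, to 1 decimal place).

26.6 mm

Tmean = (43.1 + 15.5)/2 = 29.30 °C
0.408 Ra = 0.408 × 22.9 = 9.3432 mm/d equivalent
ET₀ = 0.0023 × 9.3432 × (29.30 + 17.8) × √27.6 = 0.0023 × 9.3432 × 47.10 × 5.2536 = 5.3174 mm/d
Over 5 days: 5.3174 × 5 = 26.587 mm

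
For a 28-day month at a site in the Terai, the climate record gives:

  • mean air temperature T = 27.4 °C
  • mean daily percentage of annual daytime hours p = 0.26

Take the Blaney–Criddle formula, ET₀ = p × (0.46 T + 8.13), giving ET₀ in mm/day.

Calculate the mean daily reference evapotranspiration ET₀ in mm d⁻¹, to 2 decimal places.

ET₀ = 0.26 × (0.46 × 27.4 + 8.13) = 0.26 × 20.734 = 5.3908 mm/d

5.39 mm d⁻¹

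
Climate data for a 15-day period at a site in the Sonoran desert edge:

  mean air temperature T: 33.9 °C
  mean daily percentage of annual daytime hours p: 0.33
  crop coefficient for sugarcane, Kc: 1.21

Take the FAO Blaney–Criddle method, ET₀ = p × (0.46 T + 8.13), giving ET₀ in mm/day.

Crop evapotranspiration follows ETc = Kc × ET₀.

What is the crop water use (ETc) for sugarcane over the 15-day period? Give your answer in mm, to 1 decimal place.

142.1 mm

ET₀ = 0.33 × (0.46 × 33.9 + 8.13) = 0.33 × 23.724 = 7.8289 mm/d
ETc = Kc × ET₀ = 1.21 × 7.8289 = 9.4730 mm/d
Over 15 days: 9.4730 × 15 = 142.095 mm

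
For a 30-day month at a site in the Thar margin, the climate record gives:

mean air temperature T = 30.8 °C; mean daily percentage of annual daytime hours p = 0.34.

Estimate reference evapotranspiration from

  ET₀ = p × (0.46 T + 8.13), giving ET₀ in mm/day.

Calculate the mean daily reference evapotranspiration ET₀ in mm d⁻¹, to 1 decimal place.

ET₀ = 0.34 × (0.46 × 30.8 + 8.13) = 0.34 × 22.298 = 7.5813 mm/d

7.6 mm d⁻¹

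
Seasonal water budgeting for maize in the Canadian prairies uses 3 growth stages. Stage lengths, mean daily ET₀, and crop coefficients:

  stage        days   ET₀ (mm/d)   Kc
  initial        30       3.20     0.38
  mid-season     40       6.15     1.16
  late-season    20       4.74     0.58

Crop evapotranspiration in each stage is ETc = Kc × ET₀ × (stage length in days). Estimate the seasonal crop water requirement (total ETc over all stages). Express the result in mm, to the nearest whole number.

377 mm

initial: 0.38 × 3.20 × 30 = 36.48 mm
mid-season: 1.16 × 6.15 × 40 = 285.36 mm
late-season: 0.58 × 4.74 × 20 = 54.98 mm
Seasonal total = 376.82 mm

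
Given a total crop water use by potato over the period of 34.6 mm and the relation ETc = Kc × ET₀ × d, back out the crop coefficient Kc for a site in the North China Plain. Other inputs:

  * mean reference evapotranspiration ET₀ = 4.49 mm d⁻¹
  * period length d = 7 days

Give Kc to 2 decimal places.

ETc = Kc × ET₀ × d  ⇒  Kc = ETc / (ET₀ × d)
Kc = 34.6 / (4.49 × 7) = 34.6 / 31.43 = 1.1009

1.10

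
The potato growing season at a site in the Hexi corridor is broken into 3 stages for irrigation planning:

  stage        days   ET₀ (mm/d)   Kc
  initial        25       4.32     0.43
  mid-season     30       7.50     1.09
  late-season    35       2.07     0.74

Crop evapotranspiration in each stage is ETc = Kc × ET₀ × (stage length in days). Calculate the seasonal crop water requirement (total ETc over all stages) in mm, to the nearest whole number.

initial: 0.43 × 4.32 × 25 = 46.44 mm
mid-season: 1.09 × 7.50 × 30 = 245.25 mm
late-season: 0.74 × 2.07 × 35 = 53.61 mm
Seasonal total = 345.30 mm

345 mm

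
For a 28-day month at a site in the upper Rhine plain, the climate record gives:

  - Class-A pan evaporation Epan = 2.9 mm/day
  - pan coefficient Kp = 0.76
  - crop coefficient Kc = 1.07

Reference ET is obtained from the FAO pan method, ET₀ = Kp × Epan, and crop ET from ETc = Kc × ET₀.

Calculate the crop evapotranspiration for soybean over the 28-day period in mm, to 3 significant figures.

66.0 mm

ET₀ = 0.76 × 2.9 = 2.2040 mm/d
ETc = Kc × ET₀ = 1.07 × 2.2040 = 2.3583 mm/d
Over 28 days: 2.3583 × 28 = 66.032 mm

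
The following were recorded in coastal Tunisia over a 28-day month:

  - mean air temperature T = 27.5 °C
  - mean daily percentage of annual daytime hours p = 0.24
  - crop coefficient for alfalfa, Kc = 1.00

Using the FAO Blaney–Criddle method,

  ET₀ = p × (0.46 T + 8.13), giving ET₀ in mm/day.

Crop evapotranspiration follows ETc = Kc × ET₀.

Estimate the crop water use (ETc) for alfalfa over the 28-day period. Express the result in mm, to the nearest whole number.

140 mm

ET₀ = 0.24 × (0.46 × 27.5 + 8.13) = 0.24 × 20.780 = 4.9872 mm/d
ETc = Kc × ET₀ = 1.00 × 4.9872 = 4.9872 mm/d
Over 28 days: 4.9872 × 28 = 139.642 mm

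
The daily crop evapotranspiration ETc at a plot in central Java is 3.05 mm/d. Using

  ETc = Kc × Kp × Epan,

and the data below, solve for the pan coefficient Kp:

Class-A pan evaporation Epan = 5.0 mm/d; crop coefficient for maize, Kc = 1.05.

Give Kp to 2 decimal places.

ETc = Kc × Kp × Epan  ⇒  Kp = ETc / (Kc × Epan)
Kp = 3.05 / (1.05 × 5.0) = 3.05 / 5.250 = 0.5810

0.58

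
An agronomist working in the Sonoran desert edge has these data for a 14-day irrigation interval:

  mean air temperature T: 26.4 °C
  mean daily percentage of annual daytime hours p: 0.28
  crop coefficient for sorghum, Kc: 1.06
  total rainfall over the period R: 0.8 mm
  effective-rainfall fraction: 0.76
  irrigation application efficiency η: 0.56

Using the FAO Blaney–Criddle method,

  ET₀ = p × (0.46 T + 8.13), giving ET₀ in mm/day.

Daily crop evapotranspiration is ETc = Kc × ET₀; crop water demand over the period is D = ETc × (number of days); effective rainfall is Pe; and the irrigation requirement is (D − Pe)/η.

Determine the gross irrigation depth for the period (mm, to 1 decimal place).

ET₀ = 0.28 × (0.46 × 26.4 + 8.13) = 0.28 × 20.274 = 5.6767 mm/d
ETc = Kc × ET₀ = 1.06 × 5.6767 = 6.0173 mm/d
Crop demand D = ETc × 14 d = 6.0173 × 14 = 84.242 mm
Pe = 0.76 × 0.8 = 0.608 mm
D − Pe = 84.242 − 0.608 = 83.634 mm
Gross irrigation = 83.634 / 0.56 = 149.346 mm

149.3 mm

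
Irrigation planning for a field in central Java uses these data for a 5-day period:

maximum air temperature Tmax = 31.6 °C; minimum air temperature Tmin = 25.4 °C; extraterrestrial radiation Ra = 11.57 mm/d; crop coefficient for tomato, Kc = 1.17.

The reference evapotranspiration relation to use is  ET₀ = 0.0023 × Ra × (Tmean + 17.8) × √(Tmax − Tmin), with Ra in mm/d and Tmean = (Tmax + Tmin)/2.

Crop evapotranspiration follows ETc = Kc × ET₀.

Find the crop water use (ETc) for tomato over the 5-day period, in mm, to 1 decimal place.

17.9 mm

Tmean = (31.6 + 25.4)/2 = 28.50 °C
ET₀ = 0.0023 × 11.57 × (28.50 + 17.8) × √6.2 = 0.0023 × 11.57 × 46.30 × 2.4900 = 3.0679 mm/d
ETc = Kc × ET₀ = 1.17 × 3.0679 = 3.5894 mm/d
Over 5 days: 3.5894 × 5 = 17.947 mm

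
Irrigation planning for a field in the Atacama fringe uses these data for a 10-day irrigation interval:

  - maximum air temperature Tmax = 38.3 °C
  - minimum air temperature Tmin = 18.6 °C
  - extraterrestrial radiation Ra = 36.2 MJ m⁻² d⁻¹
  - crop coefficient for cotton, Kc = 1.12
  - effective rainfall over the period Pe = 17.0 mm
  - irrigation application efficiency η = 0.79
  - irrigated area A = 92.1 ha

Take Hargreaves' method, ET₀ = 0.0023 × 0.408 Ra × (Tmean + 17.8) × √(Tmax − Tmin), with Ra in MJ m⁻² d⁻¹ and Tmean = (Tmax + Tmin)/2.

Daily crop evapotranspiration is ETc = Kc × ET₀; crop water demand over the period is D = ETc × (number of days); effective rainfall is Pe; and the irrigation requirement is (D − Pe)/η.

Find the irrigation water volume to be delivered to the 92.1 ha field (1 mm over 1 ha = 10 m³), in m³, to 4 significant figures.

Tmean = (38.3 + 18.6)/2 = 28.45 °C
0.408 Ra = 0.408 × 36.2 = 14.7696 mm/d equivalent
ET₀ = 0.0023 × 14.7696 × (28.45 + 17.8) × √19.7 = 0.0023 × 14.7696 × 46.25 × 4.4385 = 6.9734 mm/d
ETc = Kc × ET₀ = 1.12 × 6.9734 = 7.8102 mm/d
Crop demand D = ETc × 10 d = 7.8102 × 10 = 78.102 mm
D − Pe = 78.102 − 17.0 = 61.102 mm
Gross irrigation = 61.102 / 0.79 = 77.344 mm
Volume = 77.344 mm × 92.1 ha × 10 = 71233.8 m³

71230 m³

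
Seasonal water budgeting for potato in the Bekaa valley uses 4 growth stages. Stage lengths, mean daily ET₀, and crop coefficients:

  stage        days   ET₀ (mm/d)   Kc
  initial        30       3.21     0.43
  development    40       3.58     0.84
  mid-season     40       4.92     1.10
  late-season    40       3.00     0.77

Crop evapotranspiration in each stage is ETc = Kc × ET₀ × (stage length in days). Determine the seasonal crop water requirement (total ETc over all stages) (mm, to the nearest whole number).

initial: 0.43 × 3.21 × 30 = 41.41 mm
development: 0.84 × 3.58 × 40 = 120.29 mm
mid-season: 1.10 × 4.92 × 40 = 216.48 mm
late-season: 0.77 × 3.00 × 40 = 92.40 mm
Seasonal total = 470.58 mm

471 mm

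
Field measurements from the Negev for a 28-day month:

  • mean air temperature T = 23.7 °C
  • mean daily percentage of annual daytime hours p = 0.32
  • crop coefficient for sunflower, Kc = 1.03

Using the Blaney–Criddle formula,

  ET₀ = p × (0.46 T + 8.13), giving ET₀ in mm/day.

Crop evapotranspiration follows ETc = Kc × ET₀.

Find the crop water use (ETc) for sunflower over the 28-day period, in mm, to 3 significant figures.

176 mm

ET₀ = 0.32 × (0.46 × 23.7 + 8.13) = 0.32 × 19.032 = 6.0902 mm/d
ETc = Kc × ET₀ = 1.03 × 6.0902 = 6.2729 mm/d
Over 28 days: 6.2729 × 28 = 175.641 mm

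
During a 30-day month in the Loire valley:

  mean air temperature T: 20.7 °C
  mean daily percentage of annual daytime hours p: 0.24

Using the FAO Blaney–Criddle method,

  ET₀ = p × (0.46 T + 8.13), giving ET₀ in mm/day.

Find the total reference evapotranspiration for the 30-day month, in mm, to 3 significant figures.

ET₀ = 0.24 × (0.46 × 20.7 + 8.13) = 0.24 × 17.652 = 4.2365 mm/d
Monthly total = 4.2365 × 30 = 127.095 mm

127 mm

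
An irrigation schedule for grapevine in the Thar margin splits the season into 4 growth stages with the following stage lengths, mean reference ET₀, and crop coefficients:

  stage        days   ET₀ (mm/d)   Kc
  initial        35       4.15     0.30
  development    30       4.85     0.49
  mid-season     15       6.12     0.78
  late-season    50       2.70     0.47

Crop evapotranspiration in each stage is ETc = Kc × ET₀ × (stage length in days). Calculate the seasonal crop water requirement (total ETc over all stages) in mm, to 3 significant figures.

250 mm

initial: 0.30 × 4.15 × 35 = 43.58 mm
development: 0.49 × 4.85 × 30 = 71.30 mm
mid-season: 0.78 × 6.12 × 15 = 71.60 mm
late-season: 0.47 × 2.70 × 50 = 63.45 mm
Seasonal total = 249.93 mm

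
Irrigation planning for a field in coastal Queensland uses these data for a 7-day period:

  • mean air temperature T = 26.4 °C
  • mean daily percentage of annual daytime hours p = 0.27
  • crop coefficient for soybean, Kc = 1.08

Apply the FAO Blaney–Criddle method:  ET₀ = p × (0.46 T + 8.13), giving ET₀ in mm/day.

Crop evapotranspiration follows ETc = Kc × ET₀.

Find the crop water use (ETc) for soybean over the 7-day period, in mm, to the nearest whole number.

ET₀ = 0.27 × (0.46 × 26.4 + 8.13) = 0.27 × 20.274 = 5.4740 mm/d
ETc = Kc × ET₀ = 1.08 × 5.4740 = 5.9119 mm/d
Over 7 days: 5.9119 × 7 = 41.383 mm

41 mm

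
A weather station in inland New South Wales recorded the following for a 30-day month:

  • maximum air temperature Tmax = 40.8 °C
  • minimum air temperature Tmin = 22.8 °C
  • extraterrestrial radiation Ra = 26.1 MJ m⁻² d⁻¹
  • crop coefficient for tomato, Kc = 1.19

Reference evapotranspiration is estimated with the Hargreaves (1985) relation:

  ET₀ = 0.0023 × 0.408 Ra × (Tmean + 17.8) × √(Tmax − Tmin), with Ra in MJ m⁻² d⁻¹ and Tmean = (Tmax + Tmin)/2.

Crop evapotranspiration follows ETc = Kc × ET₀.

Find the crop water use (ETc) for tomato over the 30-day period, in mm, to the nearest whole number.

184 mm

Tmean = (40.8 + 22.8)/2 = 31.80 °C
0.408 Ra = 0.408 × 26.1 = 10.6488 mm/d equivalent
ET₀ = 0.0023 × 10.6488 × (31.80 + 17.8) × √18.0 = 0.0023 × 10.6488 × 49.60 × 4.2426 = 5.1540 mm/d
ETc = Kc × ET₀ = 1.19 × 5.1540 = 6.1333 mm/d
Over 30 days: 6.1333 × 30 = 183.999 mm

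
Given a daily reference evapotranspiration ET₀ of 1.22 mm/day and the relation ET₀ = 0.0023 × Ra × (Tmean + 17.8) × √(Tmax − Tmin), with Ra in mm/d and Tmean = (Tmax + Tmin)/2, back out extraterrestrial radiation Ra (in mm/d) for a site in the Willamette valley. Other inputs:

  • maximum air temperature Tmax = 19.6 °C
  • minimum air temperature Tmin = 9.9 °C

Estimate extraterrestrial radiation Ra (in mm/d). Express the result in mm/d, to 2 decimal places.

Tmean = 14.75 °C; √ΔT = 3.1145
Ra = ET₀ / [0.0023 × (Tmean+17.8) × √ΔT] = 1.22 / (0.0023 × 32.55 × 3.1145) = 5.232 mm/d

5.23 mm/d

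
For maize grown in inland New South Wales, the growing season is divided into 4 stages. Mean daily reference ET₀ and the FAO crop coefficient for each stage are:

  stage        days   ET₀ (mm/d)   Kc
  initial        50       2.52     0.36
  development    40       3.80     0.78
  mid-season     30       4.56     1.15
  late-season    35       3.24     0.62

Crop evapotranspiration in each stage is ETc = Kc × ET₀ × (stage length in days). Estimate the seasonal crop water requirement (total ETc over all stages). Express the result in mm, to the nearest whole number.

392 mm

initial: 0.36 × 2.52 × 50 = 45.36 mm
development: 0.78 × 3.80 × 40 = 118.56 mm
mid-season: 1.15 × 4.56 × 30 = 157.32 mm
late-season: 0.62 × 3.24 × 35 = 70.31 mm
Seasonal total = 391.55 mm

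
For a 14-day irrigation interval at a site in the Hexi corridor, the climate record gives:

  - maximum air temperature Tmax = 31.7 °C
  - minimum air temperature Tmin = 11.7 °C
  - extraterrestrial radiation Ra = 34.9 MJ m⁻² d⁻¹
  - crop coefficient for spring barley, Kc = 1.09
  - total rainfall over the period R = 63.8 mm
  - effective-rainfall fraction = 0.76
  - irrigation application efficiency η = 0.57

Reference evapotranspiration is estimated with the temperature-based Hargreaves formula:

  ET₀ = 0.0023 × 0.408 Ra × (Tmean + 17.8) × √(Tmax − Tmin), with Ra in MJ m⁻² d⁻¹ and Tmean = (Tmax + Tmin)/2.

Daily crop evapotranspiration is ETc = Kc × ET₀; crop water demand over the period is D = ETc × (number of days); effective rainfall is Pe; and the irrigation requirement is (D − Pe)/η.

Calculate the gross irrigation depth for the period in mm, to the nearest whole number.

70 mm

Tmean = (31.7 + 11.7)/2 = 21.70 °C
0.408 Ra = 0.408 × 34.9 = 14.2392 mm/d equivalent
ET₀ = 0.0023 × 14.2392 × (21.70 + 17.8) × √20.0 = 0.0023 × 14.2392 × 39.50 × 4.4721 = 5.7852 mm/d
ETc = Kc × ET₀ = 1.09 × 5.7852 = 6.3059 mm/d
Crop demand D = ETc × 14 d = 6.3059 × 14 = 88.283 mm
Pe = 0.76 × 63.8 = 48.488 mm
D − Pe = 88.283 − 48.488 = 39.795 mm
Gross irrigation = 39.795 / 0.57 = 69.816 mm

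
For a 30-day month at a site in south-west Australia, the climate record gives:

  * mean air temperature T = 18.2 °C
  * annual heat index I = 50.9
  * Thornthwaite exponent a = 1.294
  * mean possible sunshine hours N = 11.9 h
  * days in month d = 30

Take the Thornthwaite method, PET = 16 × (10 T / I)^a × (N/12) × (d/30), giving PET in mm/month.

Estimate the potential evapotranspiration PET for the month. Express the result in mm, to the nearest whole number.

10T/I = 10 × 18.2 / 50.9 = 3.5756
(10T/I)^a = 3.5756^1.294 = 5.2004
Uncorrected PET = 16 × 5.2004 = 83.206 mm
Correction = (N/12)(d/30) = (11.9/12)(30/30) = 0.9917
PET = 83.206 × 0.9917 = 82.515 mm/month

83 mm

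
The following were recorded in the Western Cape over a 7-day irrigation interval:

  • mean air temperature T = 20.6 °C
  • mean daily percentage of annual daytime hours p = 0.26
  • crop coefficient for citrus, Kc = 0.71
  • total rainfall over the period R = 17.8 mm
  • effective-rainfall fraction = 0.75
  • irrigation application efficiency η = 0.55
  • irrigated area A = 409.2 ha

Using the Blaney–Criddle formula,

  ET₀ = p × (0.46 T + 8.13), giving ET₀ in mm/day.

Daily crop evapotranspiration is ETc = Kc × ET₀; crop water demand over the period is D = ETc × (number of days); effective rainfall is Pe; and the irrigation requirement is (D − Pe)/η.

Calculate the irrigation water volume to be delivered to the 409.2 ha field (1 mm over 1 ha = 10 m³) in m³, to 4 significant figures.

69940 m³

ET₀ = 0.26 × (0.46 × 20.6 + 8.13) = 0.26 × 17.606 = 4.5776 mm/d
ETc = Kc × ET₀ = 0.71 × 4.5776 = 3.2501 mm/d
Crop demand D = ETc × 7 d = 3.2501 × 7 = 22.751 mm
Pe = 0.75 × 17.8 = 13.350 mm
D − Pe = 22.751 − 13.350 = 9.401 mm
Gross irrigation = 9.401 / 0.55 = 17.093 mm
Volume = 17.093 mm × 409.2 ha × 10 = 69944.6 m³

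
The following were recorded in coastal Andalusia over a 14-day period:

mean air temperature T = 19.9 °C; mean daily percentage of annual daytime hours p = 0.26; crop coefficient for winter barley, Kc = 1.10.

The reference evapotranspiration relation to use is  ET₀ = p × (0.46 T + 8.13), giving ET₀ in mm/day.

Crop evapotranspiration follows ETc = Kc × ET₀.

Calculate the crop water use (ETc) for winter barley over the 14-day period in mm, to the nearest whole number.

69 mm

ET₀ = 0.26 × (0.46 × 19.9 + 8.13) = 0.26 × 17.284 = 4.4938 mm/d
ETc = Kc × ET₀ = 1.10 × 4.4938 = 4.9432 mm/d
Over 14 days: 4.9432 × 14 = 69.205 mm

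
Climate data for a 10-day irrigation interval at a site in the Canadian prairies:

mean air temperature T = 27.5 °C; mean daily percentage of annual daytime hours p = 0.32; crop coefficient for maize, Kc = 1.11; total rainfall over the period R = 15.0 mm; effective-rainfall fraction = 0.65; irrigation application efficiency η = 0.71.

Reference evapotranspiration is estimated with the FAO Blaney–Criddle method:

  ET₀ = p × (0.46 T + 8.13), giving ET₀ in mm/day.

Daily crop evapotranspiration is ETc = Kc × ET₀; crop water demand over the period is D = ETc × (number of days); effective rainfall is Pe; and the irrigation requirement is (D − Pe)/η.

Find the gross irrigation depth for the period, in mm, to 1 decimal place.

ET₀ = 0.32 × (0.46 × 27.5 + 8.13) = 0.32 × 20.780 = 6.6496 mm/d
ETc = Kc × ET₀ = 1.11 × 6.6496 = 7.3811 mm/d
Crop demand D = ETc × 10 d = 7.3811 × 10 = 73.811 mm
Pe = 0.65 × 15.0 = 9.750 mm
D − Pe = 73.811 − 9.750 = 64.061 mm
Gross irrigation = 64.061 / 0.71 = 90.227 mm

90.2 mm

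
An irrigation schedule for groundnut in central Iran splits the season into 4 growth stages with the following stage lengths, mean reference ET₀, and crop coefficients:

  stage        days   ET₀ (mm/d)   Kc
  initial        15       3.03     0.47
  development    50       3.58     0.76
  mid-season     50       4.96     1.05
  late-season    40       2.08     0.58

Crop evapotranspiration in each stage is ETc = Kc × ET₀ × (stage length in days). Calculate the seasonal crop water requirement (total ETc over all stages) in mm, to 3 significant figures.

initial: 0.47 × 3.03 × 15 = 21.36 mm
development: 0.76 × 3.58 × 50 = 136.04 mm
mid-season: 1.05 × 4.96 × 50 = 260.40 mm
late-season: 0.58 × 2.08 × 40 = 48.26 mm
Seasonal total = 466.06 mm

466 mm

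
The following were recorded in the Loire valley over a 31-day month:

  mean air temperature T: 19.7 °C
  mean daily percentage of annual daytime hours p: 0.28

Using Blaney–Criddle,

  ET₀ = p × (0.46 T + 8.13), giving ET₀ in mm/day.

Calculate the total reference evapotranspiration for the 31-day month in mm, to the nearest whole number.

ET₀ = 0.28 × (0.46 × 19.7 + 8.13) = 0.28 × 17.192 = 4.8138 mm/d
Monthly total = 4.8138 × 31 = 149.228 mm

149 mm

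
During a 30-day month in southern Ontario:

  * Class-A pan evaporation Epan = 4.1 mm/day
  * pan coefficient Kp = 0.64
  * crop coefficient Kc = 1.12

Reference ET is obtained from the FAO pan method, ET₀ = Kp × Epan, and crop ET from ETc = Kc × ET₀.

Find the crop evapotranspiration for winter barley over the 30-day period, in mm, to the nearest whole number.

ET₀ = 0.64 × 4.1 = 2.6240 mm/d
ETc = Kc × ET₀ = 1.12 × 2.6240 = 2.9389 mm/d
Over 30 days: 2.9389 × 30 = 88.167 mm

88 mm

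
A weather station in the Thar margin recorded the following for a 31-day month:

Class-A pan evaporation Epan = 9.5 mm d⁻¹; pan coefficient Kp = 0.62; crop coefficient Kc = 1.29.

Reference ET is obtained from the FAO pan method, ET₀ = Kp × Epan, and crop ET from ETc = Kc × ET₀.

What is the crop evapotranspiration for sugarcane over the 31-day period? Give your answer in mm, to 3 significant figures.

ET₀ = 0.62 × 9.5 = 5.8900 mm/d
ETc = Kc × ET₀ = 1.29 × 5.8900 = 7.5981 mm/d
Over 31 days: 7.5981 × 31 = 235.541 mm

236 mm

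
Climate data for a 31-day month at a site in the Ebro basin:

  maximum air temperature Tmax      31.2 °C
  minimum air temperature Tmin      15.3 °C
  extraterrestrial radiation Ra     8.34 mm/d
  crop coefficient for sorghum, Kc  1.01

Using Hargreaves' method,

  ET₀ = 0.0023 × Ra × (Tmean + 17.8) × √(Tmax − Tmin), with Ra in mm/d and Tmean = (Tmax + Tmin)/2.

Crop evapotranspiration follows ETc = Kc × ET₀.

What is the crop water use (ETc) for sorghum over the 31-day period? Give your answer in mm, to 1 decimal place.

Tmean = (31.2 + 15.3)/2 = 23.25 °C
ET₀ = 0.0023 × 8.34 × (23.25 + 17.8) × √15.9 = 0.0023 × 8.34 × 41.05 × 3.9875 = 3.1398 mm/d
ETc = Kc × ET₀ = 1.01 × 3.1398 = 3.1712 mm/d
Over 31 days: 3.1712 × 31 = 98.307 mm

98.3 mm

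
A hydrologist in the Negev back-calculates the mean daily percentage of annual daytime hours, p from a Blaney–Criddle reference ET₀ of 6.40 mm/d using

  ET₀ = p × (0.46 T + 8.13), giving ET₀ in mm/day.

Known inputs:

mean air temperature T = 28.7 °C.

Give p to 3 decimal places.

0.300

p = ET₀ / (0.46 T + 8.13) = 6.40 / (0.46 × 28.7 + 8.13) = 6.40 / 21.332 = 0.3000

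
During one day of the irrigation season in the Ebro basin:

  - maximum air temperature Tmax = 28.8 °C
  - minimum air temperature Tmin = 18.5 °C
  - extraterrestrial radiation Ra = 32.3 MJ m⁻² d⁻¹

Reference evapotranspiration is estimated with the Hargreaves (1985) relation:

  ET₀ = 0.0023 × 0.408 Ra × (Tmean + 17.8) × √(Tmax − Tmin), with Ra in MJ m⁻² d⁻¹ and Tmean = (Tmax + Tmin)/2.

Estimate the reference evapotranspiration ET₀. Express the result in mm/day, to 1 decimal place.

4.0 mm/day

Tmean = (28.8 + 18.5)/2 = 23.65 °C
0.408 Ra = 0.408 × 32.3 = 13.1784 mm/d equivalent
ET₀ = 0.0023 × 13.1784 × (23.65 + 17.8) × √10.3 = 0.0023 × 13.1784 × 41.45 × 3.2094 = 4.0322 mm/d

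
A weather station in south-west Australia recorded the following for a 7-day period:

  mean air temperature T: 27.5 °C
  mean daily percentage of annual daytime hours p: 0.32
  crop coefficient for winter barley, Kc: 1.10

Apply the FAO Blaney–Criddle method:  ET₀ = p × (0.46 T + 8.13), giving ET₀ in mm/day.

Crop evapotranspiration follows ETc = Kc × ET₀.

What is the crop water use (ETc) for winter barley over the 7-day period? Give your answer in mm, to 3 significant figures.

ET₀ = 0.32 × (0.46 × 27.5 + 8.13) = 0.32 × 20.780 = 6.6496 mm/d
ETc = Kc × ET₀ = 1.10 × 6.6496 = 7.3146 mm/d
Over 7 days: 7.3146 × 7 = 51.202 mm

51.2 mm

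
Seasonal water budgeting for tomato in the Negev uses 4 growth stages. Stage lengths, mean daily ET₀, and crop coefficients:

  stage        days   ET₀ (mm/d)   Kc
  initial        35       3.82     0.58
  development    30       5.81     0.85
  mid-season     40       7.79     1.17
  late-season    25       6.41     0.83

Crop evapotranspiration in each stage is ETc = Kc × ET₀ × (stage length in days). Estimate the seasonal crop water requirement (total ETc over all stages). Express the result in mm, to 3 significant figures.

initial: 0.58 × 3.82 × 35 = 77.55 mm
development: 0.85 × 5.81 × 30 = 148.16 mm
mid-season: 1.17 × 7.79 × 40 = 364.57 mm
late-season: 0.83 × 6.41 × 25 = 133.01 mm
Seasonal total = 723.29 mm

723 mm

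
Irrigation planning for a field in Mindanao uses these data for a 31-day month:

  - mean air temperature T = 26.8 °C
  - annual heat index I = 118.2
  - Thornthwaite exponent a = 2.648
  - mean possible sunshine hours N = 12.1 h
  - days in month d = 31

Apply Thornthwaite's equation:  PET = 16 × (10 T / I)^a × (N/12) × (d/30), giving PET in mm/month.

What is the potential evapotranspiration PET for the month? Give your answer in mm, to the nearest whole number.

10T/I = 10 × 26.8 / 118.2 = 2.2673
(10T/I)^a = 2.2673^2.648 = 8.7375
Uncorrected PET = 16 × 8.7375 = 139.800 mm
Correction = (N/12)(d/30) = (12.1/12)(31/30) = 1.0419
PET = 139.800 × 1.0419 = 145.658 mm/month

146 mm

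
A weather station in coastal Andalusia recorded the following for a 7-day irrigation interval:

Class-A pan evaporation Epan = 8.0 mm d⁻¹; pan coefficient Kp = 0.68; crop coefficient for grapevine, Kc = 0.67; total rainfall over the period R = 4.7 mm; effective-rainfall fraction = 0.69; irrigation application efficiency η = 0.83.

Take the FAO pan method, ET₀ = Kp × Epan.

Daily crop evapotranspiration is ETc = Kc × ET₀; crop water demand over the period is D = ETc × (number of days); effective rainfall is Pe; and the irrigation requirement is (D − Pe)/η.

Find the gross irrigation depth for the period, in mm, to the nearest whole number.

ET₀ = 0.68 × 8.0 = 5.4400 mm/d
ETc = Kc × ET₀ = 0.67 × 5.4400 = 3.6448 mm/d
Crop demand D = ETc × 7 d = 3.6448 × 7 = 25.514 mm
Pe = 0.69 × 4.7 = 3.243 mm
D − Pe = 25.514 − 3.243 = 22.271 mm
Gross irrigation = 22.271 / 0.83 = 26.833 mm

27 mm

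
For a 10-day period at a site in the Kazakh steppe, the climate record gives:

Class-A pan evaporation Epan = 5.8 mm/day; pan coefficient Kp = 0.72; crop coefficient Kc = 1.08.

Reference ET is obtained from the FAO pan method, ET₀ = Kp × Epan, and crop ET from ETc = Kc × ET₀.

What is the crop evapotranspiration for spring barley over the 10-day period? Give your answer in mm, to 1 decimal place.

45.1 mm

ET₀ = 0.72 × 5.8 = 4.1760 mm/d
ETc = Kc × ET₀ = 1.08 × 4.1760 = 4.5101 mm/d
Over 10 days: 4.5101 × 10 = 45.101 mm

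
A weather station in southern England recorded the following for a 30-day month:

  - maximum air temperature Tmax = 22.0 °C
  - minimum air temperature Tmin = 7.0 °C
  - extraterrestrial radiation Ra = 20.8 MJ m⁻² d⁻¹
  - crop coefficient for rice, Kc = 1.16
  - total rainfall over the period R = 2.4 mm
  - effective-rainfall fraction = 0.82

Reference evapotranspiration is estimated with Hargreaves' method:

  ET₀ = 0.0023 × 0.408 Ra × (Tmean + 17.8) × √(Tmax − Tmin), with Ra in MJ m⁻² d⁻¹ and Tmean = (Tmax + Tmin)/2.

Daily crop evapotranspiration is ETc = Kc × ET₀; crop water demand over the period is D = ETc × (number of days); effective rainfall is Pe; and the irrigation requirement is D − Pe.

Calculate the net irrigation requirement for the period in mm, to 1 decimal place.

83.0 mm

Tmean = (22.0 + 7.0)/2 = 14.50 °C
0.408 Ra = 0.408 × 20.8 = 8.4864 mm/d equivalent
ET₀ = 0.0023 × 8.4864 × (14.50 + 17.8) × √15.0 = 0.0023 × 8.4864 × 32.30 × 3.8730 = 2.4418 mm/d
ETc = Kc × ET₀ = 1.16 × 2.4418 = 2.8325 mm/d
Crop demand D = ETc × 30 d = 2.8325 × 30 = 84.975 mm
Pe = 0.82 × 2.4 = 1.968 mm
D − Pe = 84.975 − 1.968 = 83.007 mm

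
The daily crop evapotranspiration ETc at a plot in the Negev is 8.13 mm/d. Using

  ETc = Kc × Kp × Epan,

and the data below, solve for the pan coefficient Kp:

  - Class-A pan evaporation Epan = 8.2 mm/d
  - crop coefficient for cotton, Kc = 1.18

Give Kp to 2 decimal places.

ETc = Kc × Kp × Epan  ⇒  Kp = ETc / (Kc × Epan)
Kp = 8.13 / (1.18 × 8.2) = 8.13 / 9.676 = 0.8402

0.84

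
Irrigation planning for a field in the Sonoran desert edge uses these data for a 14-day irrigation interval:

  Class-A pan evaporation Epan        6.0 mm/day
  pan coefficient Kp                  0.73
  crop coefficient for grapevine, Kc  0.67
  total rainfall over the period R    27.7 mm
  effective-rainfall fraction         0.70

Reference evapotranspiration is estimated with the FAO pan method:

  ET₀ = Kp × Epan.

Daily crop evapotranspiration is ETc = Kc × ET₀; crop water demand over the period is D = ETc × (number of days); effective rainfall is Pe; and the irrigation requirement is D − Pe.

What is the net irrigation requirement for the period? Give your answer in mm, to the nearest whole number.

ET₀ = 0.73 × 6.0 = 4.3800 mm/d
ETc = Kc × ET₀ = 0.67 × 4.3800 = 2.9346 mm/d
Crop demand D = ETc × 14 d = 2.9346 × 14 = 41.084 mm
Pe = 0.70 × 27.7 = 19.390 mm
D − Pe = 41.084 − 19.390 = 21.694 mm

22 mm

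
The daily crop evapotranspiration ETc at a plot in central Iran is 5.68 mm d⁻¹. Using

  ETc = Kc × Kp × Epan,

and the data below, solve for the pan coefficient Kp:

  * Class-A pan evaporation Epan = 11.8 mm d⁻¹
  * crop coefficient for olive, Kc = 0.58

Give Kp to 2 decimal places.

ETc = Kc × Kp × Epan  ⇒  Kp = ETc / (Kc × Epan)
Kp = 5.68 / (0.58 × 11.8) = 5.68 / 6.844 = 0.8299

0.83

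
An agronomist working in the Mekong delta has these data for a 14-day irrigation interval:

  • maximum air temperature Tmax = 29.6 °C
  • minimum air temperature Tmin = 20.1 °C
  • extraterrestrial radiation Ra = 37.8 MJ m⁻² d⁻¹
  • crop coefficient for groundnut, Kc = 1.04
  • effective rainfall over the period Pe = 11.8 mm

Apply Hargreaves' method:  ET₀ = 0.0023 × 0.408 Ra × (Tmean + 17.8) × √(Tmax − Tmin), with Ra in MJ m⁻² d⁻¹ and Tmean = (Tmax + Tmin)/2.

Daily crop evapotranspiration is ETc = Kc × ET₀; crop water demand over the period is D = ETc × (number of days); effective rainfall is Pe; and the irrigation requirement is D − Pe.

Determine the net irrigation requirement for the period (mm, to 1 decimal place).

Tmean = (29.6 + 20.1)/2 = 24.85 °C
0.408 Ra = 0.408 × 37.8 = 15.4224 mm/d equivalent
ET₀ = 0.0023 × 15.4224 × (24.85 + 17.8) × √9.5 = 0.0023 × 15.4224 × 42.65 × 3.0822 = 4.6629 mm/d
ETc = Kc × ET₀ = 1.04 × 4.6629 = 4.8494 mm/d
Crop demand D = ETc × 14 d = 4.8494 × 14 = 67.892 mm
D − Pe = 67.892 − 11.8 = 56.092 mm

56.1 mm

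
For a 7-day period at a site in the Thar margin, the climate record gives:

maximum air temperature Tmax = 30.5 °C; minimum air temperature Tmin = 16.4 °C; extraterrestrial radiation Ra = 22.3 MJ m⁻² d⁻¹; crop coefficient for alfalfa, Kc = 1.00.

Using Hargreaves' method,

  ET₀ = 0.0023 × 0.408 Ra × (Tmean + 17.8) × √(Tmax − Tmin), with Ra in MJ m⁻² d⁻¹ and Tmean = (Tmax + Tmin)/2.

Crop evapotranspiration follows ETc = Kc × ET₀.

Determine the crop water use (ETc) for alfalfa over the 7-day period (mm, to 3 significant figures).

22.7 mm

Tmean = (30.5 + 16.4)/2 = 23.45 °C
0.408 Ra = 0.408 × 22.3 = 9.0984 mm/d equivalent
ET₀ = 0.0023 × 9.0984 × (23.45 + 17.8) × √14.1 = 0.0023 × 9.0984 × 41.25 × 3.7550 = 3.2414 mm/d
ETc = Kc × ET₀ = 1.00 × 3.2414 = 3.2414 mm/d
Over 7 days: 3.2414 × 7 = 22.690 mm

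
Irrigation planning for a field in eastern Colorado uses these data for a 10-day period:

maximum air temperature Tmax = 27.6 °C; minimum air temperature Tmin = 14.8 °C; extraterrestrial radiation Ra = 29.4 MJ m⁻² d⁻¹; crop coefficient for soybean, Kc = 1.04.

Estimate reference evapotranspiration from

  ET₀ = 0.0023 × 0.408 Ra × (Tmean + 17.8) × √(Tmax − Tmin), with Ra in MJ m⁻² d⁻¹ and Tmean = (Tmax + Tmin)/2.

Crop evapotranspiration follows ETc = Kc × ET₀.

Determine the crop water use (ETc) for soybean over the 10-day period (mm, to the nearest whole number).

Tmean = (27.6 + 14.8)/2 = 21.20 °C
0.408 Ra = 0.408 × 29.4 = 11.9952 mm/d equivalent
ET₀ = 0.0023 × 11.9952 × (21.20 + 17.8) × √12.8 = 0.0023 × 11.9952 × 39.00 × 3.5777 = 3.8495 mm/d
ETc = Kc × ET₀ = 1.04 × 3.8495 = 4.0035 mm/d
Over 10 days: 4.0035 × 10 = 40.035 mm

40 mm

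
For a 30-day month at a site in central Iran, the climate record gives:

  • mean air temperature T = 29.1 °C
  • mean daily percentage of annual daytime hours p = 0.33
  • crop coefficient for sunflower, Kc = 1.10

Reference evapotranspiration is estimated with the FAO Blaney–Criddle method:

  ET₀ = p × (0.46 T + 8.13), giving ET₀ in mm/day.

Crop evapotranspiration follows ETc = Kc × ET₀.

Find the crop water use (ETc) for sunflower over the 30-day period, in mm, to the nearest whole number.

234 mm

ET₀ = 0.33 × (0.46 × 29.1 + 8.13) = 0.33 × 21.516 = 7.1003 mm/d
ETc = Kc × ET₀ = 1.10 × 7.1003 = 7.8103 mm/d
Over 30 days: 7.8103 × 30 = 234.309 mm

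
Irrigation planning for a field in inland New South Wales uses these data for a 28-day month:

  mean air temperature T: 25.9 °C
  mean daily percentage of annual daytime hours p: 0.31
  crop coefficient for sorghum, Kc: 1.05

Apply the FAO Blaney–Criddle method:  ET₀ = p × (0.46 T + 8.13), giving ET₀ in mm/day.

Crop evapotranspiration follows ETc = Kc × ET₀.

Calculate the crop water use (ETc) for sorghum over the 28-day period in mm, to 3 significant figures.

183 mm

ET₀ = 0.31 × (0.46 × 25.9 + 8.13) = 0.31 × 20.044 = 6.2136 mm/d
ETc = Kc × ET₀ = 1.05 × 6.2136 = 6.5243 mm/d
Over 28 days: 6.5243 × 28 = 182.680 mm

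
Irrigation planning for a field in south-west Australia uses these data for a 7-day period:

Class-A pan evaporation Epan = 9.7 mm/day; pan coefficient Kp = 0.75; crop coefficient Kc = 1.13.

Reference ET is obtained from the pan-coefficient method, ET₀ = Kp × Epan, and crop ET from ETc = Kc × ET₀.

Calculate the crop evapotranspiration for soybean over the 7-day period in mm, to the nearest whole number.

ET₀ = 0.75 × 9.7 = 7.2750 mm/d
ETc = Kc × ET₀ = 1.13 × 7.2750 = 8.2208 mm/d
Over 7 days: 8.2208 × 7 = 57.546 mm

58 mm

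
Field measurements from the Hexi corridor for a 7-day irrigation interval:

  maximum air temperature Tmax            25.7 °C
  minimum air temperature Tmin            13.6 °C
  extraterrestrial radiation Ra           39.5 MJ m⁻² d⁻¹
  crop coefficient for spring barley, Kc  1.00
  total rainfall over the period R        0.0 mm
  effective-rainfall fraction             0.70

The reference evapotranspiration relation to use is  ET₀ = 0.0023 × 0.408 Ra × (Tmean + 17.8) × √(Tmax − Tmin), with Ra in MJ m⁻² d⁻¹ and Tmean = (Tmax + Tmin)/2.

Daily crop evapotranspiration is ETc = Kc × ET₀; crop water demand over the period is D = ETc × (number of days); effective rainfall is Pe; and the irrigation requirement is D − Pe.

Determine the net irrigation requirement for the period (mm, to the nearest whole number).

34 mm

Tmean = (25.7 + 13.6)/2 = 19.65 °C
0.408 Ra = 0.408 × 39.5 = 16.1160 mm/d equivalent
ET₀ = 0.0023 × 16.1160 × (19.65 + 17.8) × √12.1 = 0.0023 × 16.1160 × 37.45 × 3.4785 = 4.8287 mm/d
ETc = Kc × ET₀ = 1.00 × 4.8287 = 4.8287 mm/d
Crop demand D = ETc × 7 d = 4.8287 × 7 = 33.801 mm
Pe = 0.70 × 0.0 = 0.000 mm
D − Pe = 33.801 − 0.000 = 33.801 mm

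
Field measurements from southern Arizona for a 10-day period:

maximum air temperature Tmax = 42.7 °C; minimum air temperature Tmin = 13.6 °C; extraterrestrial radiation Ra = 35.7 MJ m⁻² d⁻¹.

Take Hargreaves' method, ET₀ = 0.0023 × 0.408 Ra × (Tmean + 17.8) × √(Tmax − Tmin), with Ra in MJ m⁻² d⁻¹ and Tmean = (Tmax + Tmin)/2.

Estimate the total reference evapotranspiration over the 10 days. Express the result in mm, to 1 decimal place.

83.0 mm

Tmean = (42.7 + 13.6)/2 = 28.15 °C
0.408 Ra = 0.408 × 35.7 = 14.5656 mm/d equivalent
ET₀ = 0.0023 × 14.5656 × (28.15 + 17.8) × √29.1 = 0.0023 × 14.5656 × 45.95 × 5.3944 = 8.3040 mm/d
Over 10 days: 8.3040 × 10 = 83.040 mm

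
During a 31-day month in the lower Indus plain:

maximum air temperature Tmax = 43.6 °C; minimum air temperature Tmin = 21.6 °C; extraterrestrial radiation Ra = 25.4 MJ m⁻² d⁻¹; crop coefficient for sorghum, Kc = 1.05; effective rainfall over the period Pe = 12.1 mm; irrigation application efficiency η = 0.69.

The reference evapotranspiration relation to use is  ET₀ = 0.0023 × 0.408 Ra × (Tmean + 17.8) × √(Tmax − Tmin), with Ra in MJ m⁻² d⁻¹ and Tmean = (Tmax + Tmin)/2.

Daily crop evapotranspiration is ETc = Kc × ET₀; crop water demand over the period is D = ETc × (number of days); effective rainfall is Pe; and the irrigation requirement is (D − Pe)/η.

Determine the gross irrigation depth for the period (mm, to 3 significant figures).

Tmean = (43.6 + 21.6)/2 = 32.60 °C
0.408 Ra = 0.408 × 25.4 = 10.3632 mm/d equivalent
ET₀ = 0.0023 × 10.3632 × (32.60 + 17.8) × √22.0 = 0.0023 × 10.3632 × 50.40 × 4.6904 = 5.6346 mm/d
ETc = Kc × ET₀ = 1.05 × 5.6346 = 5.9163 mm/d
Crop demand D = ETc × 31 d = 5.9163 × 31 = 183.405 mm
D − Pe = 183.405 − 12.1 = 171.305 mm
Gross irrigation = 171.305 / 0.69 = 248.268 mm

248 mm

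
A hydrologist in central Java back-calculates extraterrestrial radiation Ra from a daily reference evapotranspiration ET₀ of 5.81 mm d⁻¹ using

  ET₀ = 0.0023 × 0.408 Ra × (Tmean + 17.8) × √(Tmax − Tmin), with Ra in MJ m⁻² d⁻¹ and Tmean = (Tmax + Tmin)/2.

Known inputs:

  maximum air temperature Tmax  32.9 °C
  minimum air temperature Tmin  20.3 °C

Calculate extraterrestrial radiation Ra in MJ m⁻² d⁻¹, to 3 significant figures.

Tmean = (32.9+20.3)/2 = 26.60 °C; ΔT = 12.6
Ra = ET₀ / [0.0023 × 0.408 × (Tmean+17.8) × √ΔT]
   = 5.81 / (0.0023 × 0.408 × 44.40 × 3.5496) = 39.285 MJ m⁻² d⁻¹

39.3 MJ m⁻² d⁻¹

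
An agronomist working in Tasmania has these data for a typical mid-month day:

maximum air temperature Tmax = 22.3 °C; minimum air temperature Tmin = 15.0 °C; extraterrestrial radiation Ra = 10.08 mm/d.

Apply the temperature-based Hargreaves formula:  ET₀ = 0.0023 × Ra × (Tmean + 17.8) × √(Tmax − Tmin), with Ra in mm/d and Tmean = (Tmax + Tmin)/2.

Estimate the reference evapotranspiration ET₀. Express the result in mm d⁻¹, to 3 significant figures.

Tmean = (22.3 + 15.0)/2 = 18.65 °C
ET₀ = 0.0023 × 10.08 × (18.65 + 17.8) × √7.3 = 0.0023 × 10.08 × 36.45 × 2.7019 = 2.2833 mm/d

2.28 mm d⁻¹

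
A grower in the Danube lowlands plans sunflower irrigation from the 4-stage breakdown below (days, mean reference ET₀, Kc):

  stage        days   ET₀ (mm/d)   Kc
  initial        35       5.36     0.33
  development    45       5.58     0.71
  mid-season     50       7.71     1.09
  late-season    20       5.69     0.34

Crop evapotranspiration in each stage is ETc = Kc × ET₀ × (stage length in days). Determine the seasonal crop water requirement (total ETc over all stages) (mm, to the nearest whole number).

699 mm

initial: 0.33 × 5.36 × 35 = 61.91 mm
development: 0.71 × 5.58 × 45 = 178.28 mm
mid-season: 1.09 × 7.71 × 50 = 420.20 mm
late-season: 0.34 × 5.69 × 20 = 38.69 mm
Seasonal total = 699.08 mm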